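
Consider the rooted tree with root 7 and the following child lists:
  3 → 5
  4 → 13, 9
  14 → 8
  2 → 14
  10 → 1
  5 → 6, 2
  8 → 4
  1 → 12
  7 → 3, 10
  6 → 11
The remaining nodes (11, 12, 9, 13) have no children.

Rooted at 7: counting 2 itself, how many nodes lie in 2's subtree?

The subtree rooted at 2 contains: 2, 14, 8, 4, 13, 9 — 6 nodes.

6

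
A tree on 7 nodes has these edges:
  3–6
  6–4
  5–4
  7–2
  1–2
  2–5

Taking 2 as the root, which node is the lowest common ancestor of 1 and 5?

1's ancestor chain is 1, 2 and 5's is 5, 2; they first meet at 2.

2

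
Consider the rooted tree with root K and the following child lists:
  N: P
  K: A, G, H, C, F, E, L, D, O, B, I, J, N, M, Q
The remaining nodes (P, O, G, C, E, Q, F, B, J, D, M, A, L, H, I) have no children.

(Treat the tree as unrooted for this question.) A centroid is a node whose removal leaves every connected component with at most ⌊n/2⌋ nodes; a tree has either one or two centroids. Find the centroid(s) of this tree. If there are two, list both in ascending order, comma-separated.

Removing K splits the tree into components of sizes 2, 1, 1, 1, 1, 1, 1, 1, 1, 1, 1, 1, 1, 1, 1; the largest is 2 ≤ ⌊17/2⌋ = 8.
No neighbour of K does as well, so K is the unique centroid.

K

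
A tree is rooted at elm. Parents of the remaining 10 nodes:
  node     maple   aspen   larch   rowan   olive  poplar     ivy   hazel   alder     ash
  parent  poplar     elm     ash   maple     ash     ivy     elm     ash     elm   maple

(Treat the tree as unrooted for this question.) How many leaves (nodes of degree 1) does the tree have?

6

Exactly 6 nodes have a single neighbour: alder, aspen, hazel, larch, olive, rowan.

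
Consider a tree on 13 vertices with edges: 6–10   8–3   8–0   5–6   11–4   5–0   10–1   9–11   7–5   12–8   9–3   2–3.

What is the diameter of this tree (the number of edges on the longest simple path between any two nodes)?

9

Starting from 1, a farthest node is 4 at distance 9.
One longest path: 1-10-6-5-0-8-3-9-11-4.
So the diameter is 9.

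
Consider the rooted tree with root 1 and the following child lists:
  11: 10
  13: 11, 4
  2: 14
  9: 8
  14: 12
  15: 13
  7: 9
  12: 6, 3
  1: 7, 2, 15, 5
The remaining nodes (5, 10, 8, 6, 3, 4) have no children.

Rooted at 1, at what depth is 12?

3

Climbing from 12 to the root: 12–14–2–1. That's 3 steps.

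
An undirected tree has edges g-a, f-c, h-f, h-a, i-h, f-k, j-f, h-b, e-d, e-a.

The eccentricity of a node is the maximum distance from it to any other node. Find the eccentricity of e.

4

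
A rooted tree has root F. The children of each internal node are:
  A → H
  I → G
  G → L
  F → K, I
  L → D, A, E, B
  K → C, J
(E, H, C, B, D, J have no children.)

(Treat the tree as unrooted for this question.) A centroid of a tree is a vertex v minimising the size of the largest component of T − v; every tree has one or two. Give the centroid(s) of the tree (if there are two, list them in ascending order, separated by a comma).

G, L

Delete L: the remaining components have sizes 6, 2, 1, 1, 1. Max 6 ≤ 6, so L is a centroid.
G is adjacent to L and is also a centroid (the largest component after removing it is likewise 6).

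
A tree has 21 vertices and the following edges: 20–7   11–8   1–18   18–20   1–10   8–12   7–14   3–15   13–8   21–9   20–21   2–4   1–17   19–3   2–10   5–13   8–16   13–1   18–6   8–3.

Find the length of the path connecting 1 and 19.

4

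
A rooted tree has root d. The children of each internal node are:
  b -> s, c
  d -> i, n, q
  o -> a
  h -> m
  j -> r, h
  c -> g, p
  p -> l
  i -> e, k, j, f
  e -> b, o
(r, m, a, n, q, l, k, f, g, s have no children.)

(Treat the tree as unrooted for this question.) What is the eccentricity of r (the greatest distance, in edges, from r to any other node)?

A farthest node from r is l.
The path r-j-i-e-b-c-p-l has 7 edges.

7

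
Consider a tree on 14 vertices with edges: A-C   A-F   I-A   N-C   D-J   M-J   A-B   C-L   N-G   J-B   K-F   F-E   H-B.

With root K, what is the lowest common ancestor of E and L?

Ancestors of E (toward the root): E, F, K.
Ancestors of L: L, C, A, F, K.
The deepest node appearing in both lists is F.

F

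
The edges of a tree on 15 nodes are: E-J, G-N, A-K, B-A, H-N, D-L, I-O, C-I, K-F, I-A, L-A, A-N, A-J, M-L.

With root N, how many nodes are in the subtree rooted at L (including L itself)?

3

Descendants of L (including itself): L, D, M. That's 3.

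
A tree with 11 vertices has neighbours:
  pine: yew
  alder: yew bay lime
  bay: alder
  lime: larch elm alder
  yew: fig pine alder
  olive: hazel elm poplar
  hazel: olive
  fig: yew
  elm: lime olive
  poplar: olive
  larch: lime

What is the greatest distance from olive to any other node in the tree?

5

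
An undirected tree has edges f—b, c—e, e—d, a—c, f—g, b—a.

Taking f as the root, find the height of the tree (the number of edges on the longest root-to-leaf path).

5

A deepest node is d, reached by f-b-a-c-e-d.
That path has 5 edges, so the height is 5.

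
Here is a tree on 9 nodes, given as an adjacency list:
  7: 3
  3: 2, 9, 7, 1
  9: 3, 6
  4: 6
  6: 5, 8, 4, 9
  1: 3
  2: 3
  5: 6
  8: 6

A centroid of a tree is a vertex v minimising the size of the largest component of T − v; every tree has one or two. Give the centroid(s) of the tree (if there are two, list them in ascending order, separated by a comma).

9

Delete 9: the remaining components have sizes 4, 4. Max 4 ≤ 4, so 9 is a centroid.
Every other node leaves some component of size > 4, so the centroid is unique.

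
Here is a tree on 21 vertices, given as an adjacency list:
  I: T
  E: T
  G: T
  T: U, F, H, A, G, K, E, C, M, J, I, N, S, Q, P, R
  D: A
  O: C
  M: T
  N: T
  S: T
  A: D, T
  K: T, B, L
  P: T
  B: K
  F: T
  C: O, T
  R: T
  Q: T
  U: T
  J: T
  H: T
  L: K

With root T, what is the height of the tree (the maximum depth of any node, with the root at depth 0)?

A deepest node is D, reached by T → A → D.
That path has 2 edges, so the height is 2.

2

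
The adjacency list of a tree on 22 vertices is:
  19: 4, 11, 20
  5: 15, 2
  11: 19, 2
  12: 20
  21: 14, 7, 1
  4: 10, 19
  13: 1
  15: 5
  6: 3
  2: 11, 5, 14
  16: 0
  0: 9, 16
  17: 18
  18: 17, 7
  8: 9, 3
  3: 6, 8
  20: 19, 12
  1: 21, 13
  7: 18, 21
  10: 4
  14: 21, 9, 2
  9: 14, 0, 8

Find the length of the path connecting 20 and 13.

Walking from 20: 20 – 19 – 11 – 2 – 14 – 21 – 1 – 13. Length 7.

7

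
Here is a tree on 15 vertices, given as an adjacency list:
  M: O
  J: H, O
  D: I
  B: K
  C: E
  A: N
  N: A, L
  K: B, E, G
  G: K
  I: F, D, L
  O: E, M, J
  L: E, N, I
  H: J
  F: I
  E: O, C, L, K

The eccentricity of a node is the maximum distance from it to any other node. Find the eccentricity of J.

Distances from J peak at 5, attained at D (A, F also at distance 5).
J-O-E-L-I-D

5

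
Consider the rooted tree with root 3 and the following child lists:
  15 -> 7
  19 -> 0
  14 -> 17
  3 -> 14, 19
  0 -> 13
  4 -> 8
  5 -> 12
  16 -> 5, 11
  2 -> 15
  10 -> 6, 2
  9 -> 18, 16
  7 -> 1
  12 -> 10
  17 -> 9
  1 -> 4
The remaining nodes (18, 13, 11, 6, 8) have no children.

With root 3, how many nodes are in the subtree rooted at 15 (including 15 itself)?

5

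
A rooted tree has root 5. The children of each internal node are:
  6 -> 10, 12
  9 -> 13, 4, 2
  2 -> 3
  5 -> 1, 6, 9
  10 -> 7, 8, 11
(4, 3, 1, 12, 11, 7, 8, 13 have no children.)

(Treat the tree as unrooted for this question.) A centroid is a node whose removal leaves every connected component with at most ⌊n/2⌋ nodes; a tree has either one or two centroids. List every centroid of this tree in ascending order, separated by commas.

5

Delete 5: the remaining components have sizes 6, 5, 1. Max 6 ≤ 6, so 5 is a centroid.
No neighbour of 5 does as well, so 5 is the unique centroid.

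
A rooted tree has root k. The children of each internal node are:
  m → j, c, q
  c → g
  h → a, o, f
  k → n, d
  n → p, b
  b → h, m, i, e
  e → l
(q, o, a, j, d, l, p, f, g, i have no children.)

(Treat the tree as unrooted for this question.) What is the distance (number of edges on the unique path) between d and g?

6

d – k – n – b – m – c – g: 6 edges.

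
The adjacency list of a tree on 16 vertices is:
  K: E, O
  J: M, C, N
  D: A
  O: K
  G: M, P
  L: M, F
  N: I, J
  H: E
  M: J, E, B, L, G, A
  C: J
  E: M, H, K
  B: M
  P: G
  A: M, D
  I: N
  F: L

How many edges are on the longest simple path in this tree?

Starting from I, a farthest node is O at distance 6.
One longest path: I-N-J-M-E-K-O.
So the diameter is 6.

6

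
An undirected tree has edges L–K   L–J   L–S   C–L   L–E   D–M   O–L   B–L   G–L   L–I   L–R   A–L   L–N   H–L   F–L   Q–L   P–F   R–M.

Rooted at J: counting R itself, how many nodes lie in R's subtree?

3

The subtree rooted at R contains: R, M, D — 3 nodes.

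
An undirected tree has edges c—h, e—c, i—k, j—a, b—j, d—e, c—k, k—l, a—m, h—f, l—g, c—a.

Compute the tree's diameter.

6

A longest path is b – j – a – c – k – l – g, with 6 edges.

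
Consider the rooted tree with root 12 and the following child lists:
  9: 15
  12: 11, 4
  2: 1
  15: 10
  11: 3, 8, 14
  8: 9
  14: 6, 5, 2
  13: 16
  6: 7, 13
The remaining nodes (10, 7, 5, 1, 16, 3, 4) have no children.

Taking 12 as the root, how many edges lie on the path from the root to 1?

4

12 – 11 – 14 – 2 – 1 — 4 edges.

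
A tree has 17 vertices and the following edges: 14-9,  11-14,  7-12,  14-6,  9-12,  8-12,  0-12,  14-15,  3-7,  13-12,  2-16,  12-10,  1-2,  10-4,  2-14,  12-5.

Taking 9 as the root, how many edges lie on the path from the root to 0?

2

Climbing from 0 to the root: 0 – 12 – 9. That's 2 steps.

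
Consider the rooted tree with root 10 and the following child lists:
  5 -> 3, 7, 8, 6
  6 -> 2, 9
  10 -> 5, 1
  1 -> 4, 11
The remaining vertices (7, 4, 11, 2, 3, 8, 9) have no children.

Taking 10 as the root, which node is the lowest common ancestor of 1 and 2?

10

Ancestors of 1 (toward the root): 1, 10.
Ancestors of 2: 2, 6, 5, 10.
The deepest node appearing in both lists is 10.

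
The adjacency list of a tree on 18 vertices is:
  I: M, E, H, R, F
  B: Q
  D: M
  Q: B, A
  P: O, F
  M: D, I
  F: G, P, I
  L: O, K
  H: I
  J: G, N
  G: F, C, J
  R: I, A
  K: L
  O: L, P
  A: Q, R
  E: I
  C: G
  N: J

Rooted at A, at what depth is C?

5

Climbing from C to the root: C → G → F → I → R → A. That's 5 steps.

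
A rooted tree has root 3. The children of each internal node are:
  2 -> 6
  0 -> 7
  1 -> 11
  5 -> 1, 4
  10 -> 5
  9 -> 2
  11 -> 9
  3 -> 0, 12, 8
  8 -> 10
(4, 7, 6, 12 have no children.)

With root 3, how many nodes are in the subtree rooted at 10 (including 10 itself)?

10's subtree: {10, 5, 1, 4, 11, 9, 2, 6}, size 8.

8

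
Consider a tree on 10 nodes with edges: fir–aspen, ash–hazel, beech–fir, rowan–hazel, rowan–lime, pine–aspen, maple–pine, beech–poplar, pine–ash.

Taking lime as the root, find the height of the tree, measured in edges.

The longest root-to-leaf path is lime–rowan–hazel–ash–pine–aspen–fir–beech–poplar (8 edges).

8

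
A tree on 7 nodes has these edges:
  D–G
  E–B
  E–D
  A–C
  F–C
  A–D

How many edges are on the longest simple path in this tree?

5

A longest path is F–C–A–D–E–B, with 5 edges.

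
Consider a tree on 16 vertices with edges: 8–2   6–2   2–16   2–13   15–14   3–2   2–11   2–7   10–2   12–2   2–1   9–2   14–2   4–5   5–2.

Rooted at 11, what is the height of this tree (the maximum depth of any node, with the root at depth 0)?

3

15 sits deepest: 11-2-14-15 — 3 edges from the root.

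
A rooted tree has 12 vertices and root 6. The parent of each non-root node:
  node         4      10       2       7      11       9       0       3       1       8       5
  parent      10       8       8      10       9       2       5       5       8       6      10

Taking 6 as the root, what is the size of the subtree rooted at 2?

Descendants of 2 (including itself): 2, 9, 11. That's 3.

3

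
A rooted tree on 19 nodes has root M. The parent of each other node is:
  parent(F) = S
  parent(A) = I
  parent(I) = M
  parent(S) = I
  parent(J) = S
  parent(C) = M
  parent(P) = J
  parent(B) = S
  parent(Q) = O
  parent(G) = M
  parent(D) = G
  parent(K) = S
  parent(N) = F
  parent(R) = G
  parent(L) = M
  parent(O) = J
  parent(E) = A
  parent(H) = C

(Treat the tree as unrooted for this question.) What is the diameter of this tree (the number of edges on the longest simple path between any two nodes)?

7

BFS from Q reaches H last, at distance 7; BFS from H confirms no node is farther.
Path: Q-O-J-S-I-M-C-H.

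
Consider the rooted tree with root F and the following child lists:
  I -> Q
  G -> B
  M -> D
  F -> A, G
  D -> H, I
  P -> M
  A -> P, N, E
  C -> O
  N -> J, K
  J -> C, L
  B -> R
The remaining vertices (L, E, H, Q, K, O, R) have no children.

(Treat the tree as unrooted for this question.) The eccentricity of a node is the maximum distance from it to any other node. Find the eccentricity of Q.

9

Distances from Q peak at 9, attained at O (R also at distance 9).
Q–I–D–M–P–A–N–J–C–O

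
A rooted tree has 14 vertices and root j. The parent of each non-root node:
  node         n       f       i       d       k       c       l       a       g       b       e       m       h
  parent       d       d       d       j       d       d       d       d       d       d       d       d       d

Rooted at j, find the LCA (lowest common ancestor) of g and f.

d

g's ancestor chain is g, d, j and f's is f, d, j; they first meet at d.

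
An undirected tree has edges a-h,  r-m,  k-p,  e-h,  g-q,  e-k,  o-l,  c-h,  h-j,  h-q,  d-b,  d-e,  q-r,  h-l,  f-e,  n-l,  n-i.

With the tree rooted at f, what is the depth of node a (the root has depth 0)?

3

Path from f to a: f–e–h–a, which has 3 edges.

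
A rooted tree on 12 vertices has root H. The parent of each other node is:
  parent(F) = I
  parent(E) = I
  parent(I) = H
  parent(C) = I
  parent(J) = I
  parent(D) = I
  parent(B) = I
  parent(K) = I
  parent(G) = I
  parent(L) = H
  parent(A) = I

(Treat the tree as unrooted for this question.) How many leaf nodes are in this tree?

Degree-1 nodes: A, B, C, D, E, F, G, J, K, L — 10 of them.

10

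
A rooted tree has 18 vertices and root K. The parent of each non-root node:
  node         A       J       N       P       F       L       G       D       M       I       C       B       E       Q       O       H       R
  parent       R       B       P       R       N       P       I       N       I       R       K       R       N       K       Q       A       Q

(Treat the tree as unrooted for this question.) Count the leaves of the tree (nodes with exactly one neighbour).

The leaves are C, D, E, F, G, H, J, L, M, O.
That is 10 leaves.

10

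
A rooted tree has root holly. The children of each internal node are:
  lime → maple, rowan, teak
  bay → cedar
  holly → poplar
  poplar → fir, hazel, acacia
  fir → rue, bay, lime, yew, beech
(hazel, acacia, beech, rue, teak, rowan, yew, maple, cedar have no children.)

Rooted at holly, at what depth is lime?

3

Path from holly to lime: holly–poplar–fir–lime, which has 3 edges.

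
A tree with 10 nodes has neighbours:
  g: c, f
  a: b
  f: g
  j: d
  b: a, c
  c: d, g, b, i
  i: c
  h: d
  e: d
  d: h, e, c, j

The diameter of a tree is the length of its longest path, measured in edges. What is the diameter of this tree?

4

A longest path is f-g-c-d-h, with 4 edges.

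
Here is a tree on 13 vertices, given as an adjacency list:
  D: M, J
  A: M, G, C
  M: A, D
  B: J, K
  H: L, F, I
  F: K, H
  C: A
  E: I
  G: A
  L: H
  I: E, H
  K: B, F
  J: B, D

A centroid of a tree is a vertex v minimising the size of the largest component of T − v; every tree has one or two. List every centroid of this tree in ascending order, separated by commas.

If B is removed the pieces have sizes 6, 6, all ≤ ⌊13/2⌋ = 6.
No neighbour of B does as well, so B is the unique centroid.

B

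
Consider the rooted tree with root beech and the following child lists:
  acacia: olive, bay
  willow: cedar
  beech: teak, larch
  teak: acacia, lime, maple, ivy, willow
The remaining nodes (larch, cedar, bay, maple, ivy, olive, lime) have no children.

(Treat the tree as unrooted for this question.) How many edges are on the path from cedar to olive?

4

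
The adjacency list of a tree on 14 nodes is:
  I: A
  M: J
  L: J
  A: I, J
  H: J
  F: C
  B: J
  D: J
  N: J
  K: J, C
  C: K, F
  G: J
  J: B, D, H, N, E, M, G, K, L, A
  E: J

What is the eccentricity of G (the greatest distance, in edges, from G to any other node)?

4

The node farthest from G is F, via G–J–K–C–F — 4 edges.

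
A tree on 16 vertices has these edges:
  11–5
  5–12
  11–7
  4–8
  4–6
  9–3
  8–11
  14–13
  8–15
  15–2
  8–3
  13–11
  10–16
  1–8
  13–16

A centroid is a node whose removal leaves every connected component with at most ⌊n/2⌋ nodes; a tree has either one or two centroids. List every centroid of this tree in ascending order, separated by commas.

Delete 11: the remaining components have sizes 8, 4, 2, 1. Max 8 ≤ 8, so 11 is a centroid.
Its neighbour 8 also leaves a largest component of size 8, so both are centroids.

8, 11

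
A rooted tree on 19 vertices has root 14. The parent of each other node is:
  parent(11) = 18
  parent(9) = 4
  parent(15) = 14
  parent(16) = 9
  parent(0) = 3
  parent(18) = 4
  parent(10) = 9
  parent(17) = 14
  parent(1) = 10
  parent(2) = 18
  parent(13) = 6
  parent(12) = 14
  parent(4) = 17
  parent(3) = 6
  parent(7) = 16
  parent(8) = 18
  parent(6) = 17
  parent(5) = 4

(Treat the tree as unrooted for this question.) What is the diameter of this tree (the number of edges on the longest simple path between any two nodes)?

A longest path is 1-10-9-4-17-6-3-0, with 7 edges.

7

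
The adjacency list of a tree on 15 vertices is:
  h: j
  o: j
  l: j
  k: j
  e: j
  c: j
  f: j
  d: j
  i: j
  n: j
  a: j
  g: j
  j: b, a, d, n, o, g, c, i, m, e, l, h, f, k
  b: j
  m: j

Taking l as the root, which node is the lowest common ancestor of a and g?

Path a→root: a j l; path g→root: g j l.
First common node: j.

j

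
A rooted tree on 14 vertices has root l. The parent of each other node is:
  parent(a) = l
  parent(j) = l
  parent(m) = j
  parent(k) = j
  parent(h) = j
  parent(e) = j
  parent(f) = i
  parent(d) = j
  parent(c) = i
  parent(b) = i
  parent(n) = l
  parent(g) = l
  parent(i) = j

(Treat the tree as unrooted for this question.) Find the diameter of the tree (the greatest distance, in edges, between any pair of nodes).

4

Starting from b, a farthest node is a at distance 4.
One longest path: b-i-j-l-a.
So the diameter is 4.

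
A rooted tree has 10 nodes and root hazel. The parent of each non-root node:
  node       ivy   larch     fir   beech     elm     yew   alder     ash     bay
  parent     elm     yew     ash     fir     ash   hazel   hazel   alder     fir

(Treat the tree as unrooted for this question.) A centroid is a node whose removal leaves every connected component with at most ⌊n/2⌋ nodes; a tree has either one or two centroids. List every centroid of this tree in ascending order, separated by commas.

ash

If ash is removed the pieces have sizes 4, 3, 2, all ≤ ⌊10/2⌋ = 5.
No neighbour of ash does as well, so ash is the unique centroid.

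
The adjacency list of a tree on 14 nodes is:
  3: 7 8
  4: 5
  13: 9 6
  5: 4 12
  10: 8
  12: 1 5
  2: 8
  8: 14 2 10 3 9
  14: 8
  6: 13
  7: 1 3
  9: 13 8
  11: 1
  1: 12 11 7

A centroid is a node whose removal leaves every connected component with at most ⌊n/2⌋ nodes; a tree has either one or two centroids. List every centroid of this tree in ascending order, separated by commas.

3, 8

Delete 8: the remaining components have sizes 7, 3, 1, 1, 1. Max 7 ≤ 7, so 8 is a centroid.
Its neighbour 3 also leaves a largest component of size 7, so both are centroids.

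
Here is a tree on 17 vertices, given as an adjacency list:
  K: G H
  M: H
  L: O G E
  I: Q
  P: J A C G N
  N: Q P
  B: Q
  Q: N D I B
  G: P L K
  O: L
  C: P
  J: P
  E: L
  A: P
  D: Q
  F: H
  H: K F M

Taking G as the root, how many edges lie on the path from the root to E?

2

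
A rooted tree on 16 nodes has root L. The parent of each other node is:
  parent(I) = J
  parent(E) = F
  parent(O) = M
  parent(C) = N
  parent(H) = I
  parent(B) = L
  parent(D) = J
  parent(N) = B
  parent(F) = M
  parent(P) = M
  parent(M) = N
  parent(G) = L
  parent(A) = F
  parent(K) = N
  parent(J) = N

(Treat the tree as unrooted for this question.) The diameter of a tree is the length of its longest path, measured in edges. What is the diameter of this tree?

6

Starting from E, a farthest node is H at distance 6.
One longest path: E – F – M – N – J – I – H.
So the diameter is 6.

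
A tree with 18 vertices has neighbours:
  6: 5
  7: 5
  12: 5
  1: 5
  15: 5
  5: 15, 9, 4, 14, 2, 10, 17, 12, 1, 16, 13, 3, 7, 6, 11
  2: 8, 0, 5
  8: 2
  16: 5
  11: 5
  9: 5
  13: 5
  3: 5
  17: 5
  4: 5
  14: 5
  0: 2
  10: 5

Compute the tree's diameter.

3

BFS from 8 reaches 9 last, at distance 3; BFS from 9 confirms no node is farther.
Path: 8 – 2 – 5 – 9.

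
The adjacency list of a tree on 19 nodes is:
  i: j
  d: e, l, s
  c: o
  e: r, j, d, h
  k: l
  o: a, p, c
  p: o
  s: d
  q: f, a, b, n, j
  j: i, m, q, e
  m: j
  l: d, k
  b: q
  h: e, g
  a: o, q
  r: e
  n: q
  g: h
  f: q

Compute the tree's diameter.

Starting from p, a farthest node is k at distance 8.
One longest path: p – o – a – q – j – e – d – l – k.
So the diameter is 8.

8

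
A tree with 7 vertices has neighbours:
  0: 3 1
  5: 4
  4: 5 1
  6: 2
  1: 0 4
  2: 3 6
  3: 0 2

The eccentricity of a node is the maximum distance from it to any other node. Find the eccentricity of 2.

5

Distances from 2 peak at 5, attained at 5.
2 – 3 – 0 – 1 – 4 – 5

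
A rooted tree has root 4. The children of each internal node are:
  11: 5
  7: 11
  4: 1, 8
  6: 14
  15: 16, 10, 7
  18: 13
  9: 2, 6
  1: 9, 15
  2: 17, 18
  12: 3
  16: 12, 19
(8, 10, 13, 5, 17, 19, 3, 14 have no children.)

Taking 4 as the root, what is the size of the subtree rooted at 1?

The subtree rooted at 1 contains: 1, 9, 15, 2, 6, 16, 7, 10, 17, 18, 14, 12, 19, 11, 13, 3, 5 — 17 nodes.

17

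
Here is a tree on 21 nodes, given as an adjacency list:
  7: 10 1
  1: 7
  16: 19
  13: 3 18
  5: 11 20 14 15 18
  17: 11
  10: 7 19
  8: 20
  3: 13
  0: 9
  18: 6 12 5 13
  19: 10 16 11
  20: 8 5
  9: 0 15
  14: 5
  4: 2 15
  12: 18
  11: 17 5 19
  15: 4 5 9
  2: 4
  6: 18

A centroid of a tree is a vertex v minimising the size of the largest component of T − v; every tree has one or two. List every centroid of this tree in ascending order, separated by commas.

5

If 5 is removed the pieces have sizes 7, 5, 5, 2, 1, all ≤ ⌊21/2⌋ = 10.
No neighbour of 5 does as well, so 5 is the unique centroid.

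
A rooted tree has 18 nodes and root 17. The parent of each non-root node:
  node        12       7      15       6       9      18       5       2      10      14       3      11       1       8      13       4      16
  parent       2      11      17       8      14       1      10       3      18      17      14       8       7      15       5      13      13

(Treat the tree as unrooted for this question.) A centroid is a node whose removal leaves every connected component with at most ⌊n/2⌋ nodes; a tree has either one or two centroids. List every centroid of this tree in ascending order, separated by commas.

8, 11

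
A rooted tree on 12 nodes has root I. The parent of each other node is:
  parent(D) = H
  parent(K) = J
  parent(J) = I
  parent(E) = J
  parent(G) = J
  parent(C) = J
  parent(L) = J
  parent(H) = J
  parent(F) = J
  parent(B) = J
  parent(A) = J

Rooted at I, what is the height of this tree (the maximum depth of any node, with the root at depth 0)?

3

D sits deepest: I–J–H–D — 3 edges from the root.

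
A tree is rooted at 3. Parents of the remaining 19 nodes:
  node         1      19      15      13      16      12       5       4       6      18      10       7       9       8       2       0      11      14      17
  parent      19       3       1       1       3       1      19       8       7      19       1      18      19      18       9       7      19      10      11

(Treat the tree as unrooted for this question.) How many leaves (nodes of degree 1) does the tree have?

The leaves are 0, 2, 4, 5, 6, 12, 13, 14, 15, 16, 17.
That is 11 leaves.

11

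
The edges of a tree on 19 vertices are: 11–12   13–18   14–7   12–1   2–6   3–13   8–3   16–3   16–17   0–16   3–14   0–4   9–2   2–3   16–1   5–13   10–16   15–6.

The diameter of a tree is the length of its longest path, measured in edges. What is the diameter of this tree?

7

A longest path is 11–12–1–16–3–2–6–15, with 7 edges.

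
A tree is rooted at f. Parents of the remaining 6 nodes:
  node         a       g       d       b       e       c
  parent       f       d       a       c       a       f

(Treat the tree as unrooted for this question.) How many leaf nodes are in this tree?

The leaves are b, e, g.
That is 3 leaves.

3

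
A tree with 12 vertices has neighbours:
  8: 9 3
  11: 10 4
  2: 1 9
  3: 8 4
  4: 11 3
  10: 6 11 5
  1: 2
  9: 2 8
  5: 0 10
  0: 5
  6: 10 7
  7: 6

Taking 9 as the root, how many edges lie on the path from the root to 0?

7

9 – 8 – 3 – 4 – 11 – 10 – 5 – 0 — 7 edges.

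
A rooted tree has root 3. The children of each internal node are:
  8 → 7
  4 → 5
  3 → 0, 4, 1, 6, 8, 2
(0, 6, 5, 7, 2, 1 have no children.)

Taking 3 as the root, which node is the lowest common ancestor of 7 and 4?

Ancestors of 7 (toward the root): 7, 8, 3.
Ancestors of 4: 4, 3.
The deepest node appearing in both lists is 3.

3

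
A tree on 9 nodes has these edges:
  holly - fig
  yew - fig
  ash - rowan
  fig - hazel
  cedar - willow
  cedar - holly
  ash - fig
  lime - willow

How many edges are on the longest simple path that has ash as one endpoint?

5

A farthest node from ash is lime.
The path ash–fig–holly–cedar–willow–lime has 5 edges.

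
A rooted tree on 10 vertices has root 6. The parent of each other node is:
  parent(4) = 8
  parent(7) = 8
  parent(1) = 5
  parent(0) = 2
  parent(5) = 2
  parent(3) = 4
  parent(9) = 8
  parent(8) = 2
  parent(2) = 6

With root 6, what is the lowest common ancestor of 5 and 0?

Ancestors of 5 (toward the root): 5, 2, 6.
Ancestors of 0: 0, 2, 6.
The deepest node appearing in both lists is 2.

2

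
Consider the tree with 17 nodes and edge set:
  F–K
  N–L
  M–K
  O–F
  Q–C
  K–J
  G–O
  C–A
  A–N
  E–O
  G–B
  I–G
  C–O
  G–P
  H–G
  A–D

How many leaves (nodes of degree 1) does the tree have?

The leaves are B, D, E, H, I, J, L, M, P, Q.
That is 10 leaves.

10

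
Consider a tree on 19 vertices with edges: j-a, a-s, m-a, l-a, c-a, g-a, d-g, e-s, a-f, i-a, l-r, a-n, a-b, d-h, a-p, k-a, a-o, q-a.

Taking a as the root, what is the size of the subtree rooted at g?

The subtree rooted at g contains: g, d, h — 3 nodes.

3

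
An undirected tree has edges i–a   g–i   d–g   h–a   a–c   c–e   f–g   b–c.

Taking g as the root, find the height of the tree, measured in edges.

The longest root-to-leaf path is g–i–a–c–e (4 edges).

4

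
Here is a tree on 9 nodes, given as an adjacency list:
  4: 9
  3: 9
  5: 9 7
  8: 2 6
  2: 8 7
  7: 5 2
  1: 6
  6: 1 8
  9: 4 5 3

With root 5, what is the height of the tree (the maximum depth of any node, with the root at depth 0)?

A deepest node is 1, reached by 5 – 7 – 2 – 8 – 6 – 1.
That path has 5 edges, so the height is 5.

5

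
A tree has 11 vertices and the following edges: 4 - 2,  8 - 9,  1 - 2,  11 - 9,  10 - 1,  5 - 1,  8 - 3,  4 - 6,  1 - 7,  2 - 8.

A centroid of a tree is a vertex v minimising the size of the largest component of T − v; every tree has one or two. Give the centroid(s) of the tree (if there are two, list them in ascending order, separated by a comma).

Delete 2: the remaining components have sizes 4, 4, 2. Max 4 ≤ 5, so 2 is a centroid.
Every other node leaves some component of size > 5, so the centroid is unique.

2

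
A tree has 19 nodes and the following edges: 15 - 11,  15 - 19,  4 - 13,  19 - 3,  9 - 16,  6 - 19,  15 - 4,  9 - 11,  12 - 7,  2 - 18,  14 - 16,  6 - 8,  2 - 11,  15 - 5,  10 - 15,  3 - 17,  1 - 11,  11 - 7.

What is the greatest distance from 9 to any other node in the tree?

The node farthest from 9 is 17 (8 also at distance 5), via 9-11-15-19-3-17 — 5 edges.

5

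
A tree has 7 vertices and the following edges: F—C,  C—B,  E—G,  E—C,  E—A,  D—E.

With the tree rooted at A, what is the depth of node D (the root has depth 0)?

Climbing from D to the root: D → E → A. That's 2 steps.

2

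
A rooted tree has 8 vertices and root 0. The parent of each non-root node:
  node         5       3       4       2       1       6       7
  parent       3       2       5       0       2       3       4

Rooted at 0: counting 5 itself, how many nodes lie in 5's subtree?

3

5's subtree: {5, 4, 7}, size 3.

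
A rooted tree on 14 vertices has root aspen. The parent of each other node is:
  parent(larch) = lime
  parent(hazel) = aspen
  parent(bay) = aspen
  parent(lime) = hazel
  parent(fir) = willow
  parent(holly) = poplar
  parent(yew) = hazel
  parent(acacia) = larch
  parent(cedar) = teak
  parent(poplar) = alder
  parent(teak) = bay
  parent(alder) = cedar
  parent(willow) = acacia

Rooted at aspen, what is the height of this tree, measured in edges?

The longest root-to-leaf path is aspen–bay–teak–cedar–alder–poplar–holly (6 edges).

6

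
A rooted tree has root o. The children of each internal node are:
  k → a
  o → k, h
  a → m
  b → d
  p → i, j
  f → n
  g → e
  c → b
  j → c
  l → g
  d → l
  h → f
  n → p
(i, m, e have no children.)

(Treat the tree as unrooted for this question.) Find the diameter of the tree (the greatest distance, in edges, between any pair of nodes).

14

BFS from e reaches m last, at distance 14; BFS from m confirms no node is farther.
Path: e - g - l - d - b - c - j - p - n - f - h - o - k - a - m.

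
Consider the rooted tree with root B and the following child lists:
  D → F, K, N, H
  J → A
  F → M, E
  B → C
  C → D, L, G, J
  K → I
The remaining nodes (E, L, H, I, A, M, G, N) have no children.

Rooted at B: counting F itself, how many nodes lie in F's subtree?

Descendants of F (including itself): F, M, E. That's 3.

3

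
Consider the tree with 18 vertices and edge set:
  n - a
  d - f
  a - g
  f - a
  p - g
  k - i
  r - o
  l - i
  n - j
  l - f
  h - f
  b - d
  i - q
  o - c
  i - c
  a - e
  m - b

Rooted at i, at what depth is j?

Climbing from j to the root: j → n → a → f → l → i. That's 5 steps.

5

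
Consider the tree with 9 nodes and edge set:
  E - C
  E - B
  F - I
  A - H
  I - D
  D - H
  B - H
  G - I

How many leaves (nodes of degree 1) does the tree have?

4

The leaves are A, C, F, G.
That is 4 leaves.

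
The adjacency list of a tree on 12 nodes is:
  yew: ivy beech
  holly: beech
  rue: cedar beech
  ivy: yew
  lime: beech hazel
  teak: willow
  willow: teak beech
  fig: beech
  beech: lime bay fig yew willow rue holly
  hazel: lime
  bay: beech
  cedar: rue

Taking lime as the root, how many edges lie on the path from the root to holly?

2

Path from lime to holly: lime–beech–holly, which has 2 edges.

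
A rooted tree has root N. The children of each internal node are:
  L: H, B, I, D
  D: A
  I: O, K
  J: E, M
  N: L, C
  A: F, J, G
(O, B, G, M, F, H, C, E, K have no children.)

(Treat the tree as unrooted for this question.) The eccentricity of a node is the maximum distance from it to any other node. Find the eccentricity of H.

Distances from H peak at 5, attained at E (M also at distance 5).
H-L-D-A-J-E

5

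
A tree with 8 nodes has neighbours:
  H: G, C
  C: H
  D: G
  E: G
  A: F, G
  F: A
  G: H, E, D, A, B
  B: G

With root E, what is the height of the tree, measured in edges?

The longest root-to-leaf path is E → G → A → F (3 edges).

3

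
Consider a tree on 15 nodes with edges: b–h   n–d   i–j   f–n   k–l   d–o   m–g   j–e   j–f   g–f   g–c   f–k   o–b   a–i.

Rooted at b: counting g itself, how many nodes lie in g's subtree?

3

g's subtree: {g, m, c}, size 3.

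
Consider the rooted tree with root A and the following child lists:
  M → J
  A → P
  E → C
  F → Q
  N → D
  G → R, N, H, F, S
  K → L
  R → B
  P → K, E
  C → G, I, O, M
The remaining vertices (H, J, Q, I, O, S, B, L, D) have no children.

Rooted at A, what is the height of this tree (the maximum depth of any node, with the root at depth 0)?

D sits deepest: A → P → E → C → G → N → D — 6 edges from the root.

6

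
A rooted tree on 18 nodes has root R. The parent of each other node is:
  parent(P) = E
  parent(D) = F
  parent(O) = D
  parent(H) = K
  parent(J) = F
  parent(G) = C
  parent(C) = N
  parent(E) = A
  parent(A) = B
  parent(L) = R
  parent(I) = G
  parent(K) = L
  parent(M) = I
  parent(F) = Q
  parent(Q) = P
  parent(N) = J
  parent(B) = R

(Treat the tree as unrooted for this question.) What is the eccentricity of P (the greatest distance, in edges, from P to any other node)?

8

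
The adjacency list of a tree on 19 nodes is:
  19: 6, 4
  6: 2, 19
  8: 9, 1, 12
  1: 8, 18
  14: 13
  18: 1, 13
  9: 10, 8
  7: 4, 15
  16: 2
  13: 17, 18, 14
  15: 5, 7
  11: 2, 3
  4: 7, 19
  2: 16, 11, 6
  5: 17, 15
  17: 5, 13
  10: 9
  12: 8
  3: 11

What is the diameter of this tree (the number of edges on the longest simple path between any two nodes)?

15

A longest path is 3-11-2-6-19-4-7-15-5-17-13-18-1-8-9-10, with 15 edges.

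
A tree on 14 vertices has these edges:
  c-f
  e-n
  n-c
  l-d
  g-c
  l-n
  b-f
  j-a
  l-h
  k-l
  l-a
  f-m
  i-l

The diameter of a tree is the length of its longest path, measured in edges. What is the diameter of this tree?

Starting from m, a farthest node is j at distance 6.
One longest path: m-f-c-n-l-a-j.
So the diameter is 6.

6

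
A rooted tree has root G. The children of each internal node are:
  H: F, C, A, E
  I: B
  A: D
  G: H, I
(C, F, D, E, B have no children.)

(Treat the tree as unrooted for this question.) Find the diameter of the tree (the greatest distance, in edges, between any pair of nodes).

Starting from B, a farthest node is D at distance 5.
One longest path: B–I–G–H–A–D.
So the diameter is 5.

5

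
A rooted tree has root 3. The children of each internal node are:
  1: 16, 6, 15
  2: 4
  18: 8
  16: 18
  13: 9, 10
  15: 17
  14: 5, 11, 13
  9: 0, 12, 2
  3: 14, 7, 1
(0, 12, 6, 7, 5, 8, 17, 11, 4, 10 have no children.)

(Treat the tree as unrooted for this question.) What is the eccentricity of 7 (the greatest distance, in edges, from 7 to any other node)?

6

A farthest node from 7 is 4.
The path 7 – 3 – 14 – 13 – 9 – 2 – 4 has 6 edges.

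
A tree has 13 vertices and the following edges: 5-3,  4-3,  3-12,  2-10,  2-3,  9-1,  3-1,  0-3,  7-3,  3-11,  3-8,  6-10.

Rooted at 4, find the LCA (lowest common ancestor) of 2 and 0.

3

Ancestors of 2 (toward the root): 2, 3, 4.
Ancestors of 0: 0, 3, 4.
The deepest node appearing in both lists is 3.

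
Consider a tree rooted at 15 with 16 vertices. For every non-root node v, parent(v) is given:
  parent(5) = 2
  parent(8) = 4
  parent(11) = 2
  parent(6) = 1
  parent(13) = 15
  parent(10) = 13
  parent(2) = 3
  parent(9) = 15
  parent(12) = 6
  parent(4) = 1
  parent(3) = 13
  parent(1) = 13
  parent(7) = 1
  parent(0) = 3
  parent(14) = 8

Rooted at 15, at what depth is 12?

4

15–13–1–6–12 — 4 edges.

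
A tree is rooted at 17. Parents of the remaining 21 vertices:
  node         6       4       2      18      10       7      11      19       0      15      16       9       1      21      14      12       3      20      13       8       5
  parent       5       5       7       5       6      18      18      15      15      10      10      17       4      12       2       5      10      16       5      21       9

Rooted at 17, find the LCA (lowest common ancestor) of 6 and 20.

Ancestors of 6 (toward the root): 6, 5, 9, 17.
Ancestors of 20: 20, 16, 10, 6, 5, 9, 17.
The deepest node appearing in both lists is 6.

6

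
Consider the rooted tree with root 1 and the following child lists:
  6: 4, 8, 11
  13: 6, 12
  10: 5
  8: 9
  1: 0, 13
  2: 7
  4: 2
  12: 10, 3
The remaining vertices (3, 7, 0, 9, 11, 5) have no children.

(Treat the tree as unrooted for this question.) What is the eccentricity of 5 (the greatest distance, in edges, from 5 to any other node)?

The node farthest from 5 is 7, via 5 – 10 – 12 – 13 – 6 – 4 – 2 – 7 — 7 edges.

7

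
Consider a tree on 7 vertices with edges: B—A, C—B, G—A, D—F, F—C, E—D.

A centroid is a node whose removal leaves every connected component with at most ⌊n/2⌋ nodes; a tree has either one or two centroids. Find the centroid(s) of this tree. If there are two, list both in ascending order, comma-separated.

If C is removed the pieces have sizes 3, 3, all ≤ ⌊7/2⌋ = 3.
Every other node leaves some component of size > 3, so the centroid is unique.

C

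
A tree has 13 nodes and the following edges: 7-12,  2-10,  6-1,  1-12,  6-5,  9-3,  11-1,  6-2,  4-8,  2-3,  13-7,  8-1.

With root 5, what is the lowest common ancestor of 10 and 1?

Ancestors of 10 (toward the root): 10, 2, 6, 5.
Ancestors of 1: 1, 6, 5.
The deepest node appearing in both lists is 6.

6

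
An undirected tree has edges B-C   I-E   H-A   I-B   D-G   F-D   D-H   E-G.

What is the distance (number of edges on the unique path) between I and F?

The path is I - E - G - D - F, which has 4 edges.

4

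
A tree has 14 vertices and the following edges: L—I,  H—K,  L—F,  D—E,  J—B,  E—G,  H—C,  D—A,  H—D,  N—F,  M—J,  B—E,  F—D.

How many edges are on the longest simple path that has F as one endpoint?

5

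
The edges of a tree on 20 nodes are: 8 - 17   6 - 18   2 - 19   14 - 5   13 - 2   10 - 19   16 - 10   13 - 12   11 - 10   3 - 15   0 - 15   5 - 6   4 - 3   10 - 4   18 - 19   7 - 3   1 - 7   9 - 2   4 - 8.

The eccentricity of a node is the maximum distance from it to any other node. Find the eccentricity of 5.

8

The node farthest from 5 is 1 (0 also at distance 8), via 5–6–18–19–10–4–3–7–1 — 8 edges.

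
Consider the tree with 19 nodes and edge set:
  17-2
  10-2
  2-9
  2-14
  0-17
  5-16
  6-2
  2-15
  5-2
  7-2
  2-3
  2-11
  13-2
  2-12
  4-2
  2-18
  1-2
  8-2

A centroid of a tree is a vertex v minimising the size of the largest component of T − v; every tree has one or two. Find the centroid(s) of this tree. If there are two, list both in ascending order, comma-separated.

2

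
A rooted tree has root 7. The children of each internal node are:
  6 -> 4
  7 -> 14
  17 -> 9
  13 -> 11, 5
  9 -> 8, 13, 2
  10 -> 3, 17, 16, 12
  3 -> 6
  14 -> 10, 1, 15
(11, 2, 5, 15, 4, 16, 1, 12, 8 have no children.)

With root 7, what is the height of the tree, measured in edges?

A deepest node is 5, reached by 7 → 14 → 10 → 17 → 9 → 13 → 5.
That path has 6 edges, so the height is 6.

6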